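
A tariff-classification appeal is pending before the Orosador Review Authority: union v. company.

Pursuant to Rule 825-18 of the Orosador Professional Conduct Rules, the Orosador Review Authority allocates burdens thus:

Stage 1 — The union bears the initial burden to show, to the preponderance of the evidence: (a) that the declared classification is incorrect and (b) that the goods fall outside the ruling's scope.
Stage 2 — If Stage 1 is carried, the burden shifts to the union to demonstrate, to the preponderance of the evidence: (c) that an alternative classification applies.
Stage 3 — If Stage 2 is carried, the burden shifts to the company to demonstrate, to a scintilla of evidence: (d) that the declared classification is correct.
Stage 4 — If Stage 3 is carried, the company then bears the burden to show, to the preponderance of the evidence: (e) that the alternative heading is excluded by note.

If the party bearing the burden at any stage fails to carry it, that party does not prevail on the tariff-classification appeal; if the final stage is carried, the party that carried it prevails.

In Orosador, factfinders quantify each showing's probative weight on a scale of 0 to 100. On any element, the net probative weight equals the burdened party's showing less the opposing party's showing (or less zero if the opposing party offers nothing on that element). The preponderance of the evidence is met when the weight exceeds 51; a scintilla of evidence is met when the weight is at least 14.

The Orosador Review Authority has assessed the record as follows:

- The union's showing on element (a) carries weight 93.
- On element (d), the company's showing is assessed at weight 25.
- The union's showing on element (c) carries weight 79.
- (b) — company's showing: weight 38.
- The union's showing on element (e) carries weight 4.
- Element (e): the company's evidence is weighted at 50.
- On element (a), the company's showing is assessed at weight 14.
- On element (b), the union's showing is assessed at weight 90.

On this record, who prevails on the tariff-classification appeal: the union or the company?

Stage 1 (union, the preponderance of the evidence, weight exceeds 51): (a) net 93−14=79 > 51 — meets; (b) net 90−38=52 > 51 — meets.
  Stage 1 is satisfied; the union continues to bear the burden.
Stage 2 (union, the preponderance of the evidence, weight exceeds 51): (c) 79 > 51 — meets.
  Stage 2 is satisfied; the onus moves to the company.
Stage 3 (company, a scintilla of evidence, weight is at least 14): (d) 25 ≥ 14 — meets.
  Stage 3 is satisfied; the company continues to bear the burden.
Stage 4 (company, the preponderance of the evidence, weight exceeds 51): (e) net 50−4=46 ≤ 51 — fails.
  The company does not carry Stage 4.
So the union prevails.

union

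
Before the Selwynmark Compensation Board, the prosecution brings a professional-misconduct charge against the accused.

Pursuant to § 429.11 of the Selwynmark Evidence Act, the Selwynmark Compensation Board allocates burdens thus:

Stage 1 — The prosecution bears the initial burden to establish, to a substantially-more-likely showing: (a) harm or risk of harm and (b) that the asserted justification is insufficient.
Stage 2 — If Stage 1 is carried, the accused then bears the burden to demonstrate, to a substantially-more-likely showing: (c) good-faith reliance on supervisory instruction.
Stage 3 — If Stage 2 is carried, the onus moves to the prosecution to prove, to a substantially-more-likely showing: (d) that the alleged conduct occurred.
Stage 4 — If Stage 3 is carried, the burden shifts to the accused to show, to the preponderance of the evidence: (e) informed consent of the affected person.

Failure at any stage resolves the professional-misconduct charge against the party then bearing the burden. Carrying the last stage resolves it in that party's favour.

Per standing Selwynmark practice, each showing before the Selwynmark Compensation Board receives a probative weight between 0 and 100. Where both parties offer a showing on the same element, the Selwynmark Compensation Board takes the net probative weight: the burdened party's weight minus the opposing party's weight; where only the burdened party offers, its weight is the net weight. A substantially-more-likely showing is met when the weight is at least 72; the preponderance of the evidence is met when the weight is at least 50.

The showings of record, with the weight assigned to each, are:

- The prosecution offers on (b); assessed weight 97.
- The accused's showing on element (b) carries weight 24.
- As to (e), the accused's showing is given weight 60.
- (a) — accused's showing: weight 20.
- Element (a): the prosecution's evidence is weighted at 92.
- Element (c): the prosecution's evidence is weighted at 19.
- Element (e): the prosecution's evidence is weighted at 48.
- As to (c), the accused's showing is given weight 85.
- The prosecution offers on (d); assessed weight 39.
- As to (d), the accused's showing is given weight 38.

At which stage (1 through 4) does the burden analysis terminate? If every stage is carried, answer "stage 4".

stage 2

Stage 1 (prosecution, a substantially-more-likely showing, weight is at least 72): (a) net 92−20=72 ≥ 72 — meets; (b) net 97−24=73 ≥ 72 — meets.
  The prosecution carries Stage 1; the accused now bears the burden.
Stage 2 (accused, a substantially-more-likely showing, weight is at least 72): (c) net 85−19=66 < 72 — fails.
  Not every element is met, so the accused fails to carry Stage 2.
The analysis ends at Stage 2; the prosecution prevails.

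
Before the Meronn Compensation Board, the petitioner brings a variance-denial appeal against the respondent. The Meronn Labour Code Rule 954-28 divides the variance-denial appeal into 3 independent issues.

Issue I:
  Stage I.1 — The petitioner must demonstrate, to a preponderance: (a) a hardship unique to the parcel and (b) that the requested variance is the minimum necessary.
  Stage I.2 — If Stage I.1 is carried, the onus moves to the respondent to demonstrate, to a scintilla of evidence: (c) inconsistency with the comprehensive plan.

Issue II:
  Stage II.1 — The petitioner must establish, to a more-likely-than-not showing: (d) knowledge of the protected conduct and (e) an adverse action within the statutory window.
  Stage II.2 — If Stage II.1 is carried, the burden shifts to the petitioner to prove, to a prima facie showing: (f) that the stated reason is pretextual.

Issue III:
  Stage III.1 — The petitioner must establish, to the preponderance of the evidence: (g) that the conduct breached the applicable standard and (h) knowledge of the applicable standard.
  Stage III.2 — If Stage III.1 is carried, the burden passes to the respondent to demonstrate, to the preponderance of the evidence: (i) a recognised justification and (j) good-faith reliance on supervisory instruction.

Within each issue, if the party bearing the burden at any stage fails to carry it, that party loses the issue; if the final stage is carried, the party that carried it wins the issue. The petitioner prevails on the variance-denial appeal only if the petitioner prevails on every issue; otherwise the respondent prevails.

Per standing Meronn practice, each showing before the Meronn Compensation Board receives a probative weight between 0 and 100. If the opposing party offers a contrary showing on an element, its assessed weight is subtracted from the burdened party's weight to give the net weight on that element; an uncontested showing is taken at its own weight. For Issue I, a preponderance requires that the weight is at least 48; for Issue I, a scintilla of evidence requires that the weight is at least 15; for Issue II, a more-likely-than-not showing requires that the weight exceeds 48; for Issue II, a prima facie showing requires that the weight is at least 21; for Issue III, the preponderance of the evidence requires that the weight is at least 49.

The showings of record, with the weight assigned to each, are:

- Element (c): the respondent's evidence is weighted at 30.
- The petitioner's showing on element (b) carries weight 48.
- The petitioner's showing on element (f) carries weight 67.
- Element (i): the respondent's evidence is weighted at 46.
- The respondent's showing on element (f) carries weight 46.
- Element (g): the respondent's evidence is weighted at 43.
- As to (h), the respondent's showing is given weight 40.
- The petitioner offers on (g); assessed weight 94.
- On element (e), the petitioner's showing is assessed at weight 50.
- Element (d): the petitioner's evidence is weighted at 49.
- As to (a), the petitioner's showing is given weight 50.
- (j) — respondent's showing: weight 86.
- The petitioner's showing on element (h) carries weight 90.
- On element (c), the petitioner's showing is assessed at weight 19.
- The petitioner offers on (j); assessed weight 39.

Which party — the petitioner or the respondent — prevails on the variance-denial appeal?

petitioner

— Issue I —
Stage I.1 — burden on petitioner; standard: a preponderance (weight is at least 48).
    (a): 50 ≥ 48 [met]
    (b): 48 ≥ 48 [met]
  Stage I.1 carried; the burden shifts to the respondent.
Stage I.2 — burden on respondent; standard: a scintilla of evidence (weight is at least 15).
    (c): 30 − 19 = 11 < 15 [not met]
  Not every element is met, so the respondent fails to carry Stage I.2.
The analysis ends at Stage I.2; the petitioner prevails on this issue.
— Issue II —
Stage II.1 (petitioner, a more-likely-than-not showing, weight exceeds 48): (d) 49 > 48 — meets; (e) 50 > 48 — meets.
  Stage II.1 carried; the burden remains with the petitioner.
Stage II.2 (petitioner, a prima facie showing, weight is at least 21): (f) net 67−46=21 ≥ 21 — meets.
  The petitioner carries the last stage.
Every stage carried; the petitioner prevails on this issue.
— Issue III —
Stage III.1 — burden on petitioner; standard: the preponderance of the evidence (weight is at least 49).
    (g): 94 − 43 = 51 ≥ 49 [met]
    (h): 90 − 40 = 50 ≥ 49 [met]
  Stage III.1 is satisfied; the onus moves to the respondent.
Stage III.2 — burden on respondent; standard: the preponderance of the evidence (weight is at least 49).
    (i): 46 < 49 [not met]
    (j): 86 − 39 = 47 < 49 [not met]
  Stage III.2 not carried; the respondent fails its burden.
The analysis ends at Stage III.2; the petitioner prevails on this issue.
Per-issue: Issue I → petitioner; Issue II → petitioner; Issue III → petitioner. The petitioner must prevail on every issue; overall, the petitioner prevails.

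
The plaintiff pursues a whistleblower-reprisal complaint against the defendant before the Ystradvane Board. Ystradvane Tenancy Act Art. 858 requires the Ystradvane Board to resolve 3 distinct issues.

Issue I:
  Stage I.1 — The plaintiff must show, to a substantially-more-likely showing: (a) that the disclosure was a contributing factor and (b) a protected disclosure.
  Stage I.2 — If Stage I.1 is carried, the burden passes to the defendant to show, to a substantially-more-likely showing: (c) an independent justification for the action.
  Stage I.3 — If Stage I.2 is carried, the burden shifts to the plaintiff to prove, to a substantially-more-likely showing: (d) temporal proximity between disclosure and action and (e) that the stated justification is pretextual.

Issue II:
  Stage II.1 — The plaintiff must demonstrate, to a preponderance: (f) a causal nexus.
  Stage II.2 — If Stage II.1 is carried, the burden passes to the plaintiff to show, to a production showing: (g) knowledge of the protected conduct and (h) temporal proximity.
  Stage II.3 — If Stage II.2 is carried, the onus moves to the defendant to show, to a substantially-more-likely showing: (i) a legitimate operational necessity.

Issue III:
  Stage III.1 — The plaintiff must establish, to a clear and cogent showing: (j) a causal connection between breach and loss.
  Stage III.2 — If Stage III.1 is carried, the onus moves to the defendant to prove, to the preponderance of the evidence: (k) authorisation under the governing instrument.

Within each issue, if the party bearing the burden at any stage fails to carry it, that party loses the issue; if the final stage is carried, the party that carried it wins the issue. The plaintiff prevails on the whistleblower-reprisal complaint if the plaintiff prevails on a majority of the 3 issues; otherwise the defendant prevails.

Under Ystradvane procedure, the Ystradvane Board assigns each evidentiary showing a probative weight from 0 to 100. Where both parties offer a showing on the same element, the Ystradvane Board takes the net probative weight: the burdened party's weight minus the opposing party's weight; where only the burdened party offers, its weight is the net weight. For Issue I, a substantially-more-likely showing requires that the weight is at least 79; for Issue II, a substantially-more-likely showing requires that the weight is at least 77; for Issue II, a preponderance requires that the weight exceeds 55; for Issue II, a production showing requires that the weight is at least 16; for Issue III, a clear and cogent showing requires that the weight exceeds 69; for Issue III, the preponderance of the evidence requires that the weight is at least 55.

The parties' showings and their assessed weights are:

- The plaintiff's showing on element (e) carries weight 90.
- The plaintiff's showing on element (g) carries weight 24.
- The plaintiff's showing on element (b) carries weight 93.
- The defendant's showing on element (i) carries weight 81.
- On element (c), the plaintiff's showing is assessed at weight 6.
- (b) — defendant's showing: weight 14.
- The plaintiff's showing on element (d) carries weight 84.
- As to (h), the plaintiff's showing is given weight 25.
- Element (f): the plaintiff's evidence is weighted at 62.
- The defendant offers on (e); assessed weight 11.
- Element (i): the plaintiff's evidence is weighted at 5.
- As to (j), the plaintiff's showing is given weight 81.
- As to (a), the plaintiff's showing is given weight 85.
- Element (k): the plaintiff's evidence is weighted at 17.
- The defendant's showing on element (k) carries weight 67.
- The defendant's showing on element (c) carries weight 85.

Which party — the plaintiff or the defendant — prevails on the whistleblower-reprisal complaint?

plaintiff

— Issue I —
Stage I.1 (plaintiff, a substantially-more-likely showing, weight is at least 79): (a) 85 ≥ 79 — meets; (b) net 93−14=79 ≥ 79 — meets.
  All elements met. The burden passes to the defendant.
Stage I.2 (defendant, a substantially-more-likely showing, weight is at least 79): (c) net 85−6=79 ≥ 79 — meets.
  All elements met. The burden passes to the plaintiff.
Stage I.3 (plaintiff, a substantially-more-likely showing, weight is at least 79): (d) 84 ≥ 79 — meets; (e) net 90−11=79 ≥ 79 — meets.
  The plaintiff carries the last stage.
All stages carried — the plaintiff prevails on this issue.
— Issue II —
Stage II.1 (plaintiff, a preponderance, weight exceeds 55): (f) 62 > 55 — meets.
  Stage II.1 is satisfied; the plaintiff continues to bear the burden.
Stage II.2 (plaintiff, a production showing, weight is at least 16): (g) 24 ≥ 16 — meets; (h) 25 ≥ 16 — meets.
  Stage II.2 is satisfied; the onus moves to the defendant.
Stage II.3 (defendant, a substantially-more-likely showing, weight is at least 77): (i) net 81−5=76 < 77 — fails.
  Stage II.3 not carried; the defendant fails its burden.
The plaintiff prevails on this issue.
— Issue III —
At Stage III.1 the plaintiff must meet a clear and cogent showing (weight exceeds 69): on (j) the weight is 81, > 69, so (j) meets the standard.
  Stage III.1 carried; the burden shifts to the defendant.
At Stage III.2 the defendant must meet the preponderance of the evidence (weight is at least 55): on (k) the weight is 67 less the opposing 17 gives net 50, < 55, so (k) does not meet the standard.
  Stage III.2 not carried; the defendant fails its burden.
The analysis ends at Stage III.2; the plaintiff prevails on this issue.
Per-issue: Issue I → plaintiff; Issue II → plaintiff; Issue III → plaintiff. The plaintiff must prevail on a majority of issues; overall, the plaintiff prevails.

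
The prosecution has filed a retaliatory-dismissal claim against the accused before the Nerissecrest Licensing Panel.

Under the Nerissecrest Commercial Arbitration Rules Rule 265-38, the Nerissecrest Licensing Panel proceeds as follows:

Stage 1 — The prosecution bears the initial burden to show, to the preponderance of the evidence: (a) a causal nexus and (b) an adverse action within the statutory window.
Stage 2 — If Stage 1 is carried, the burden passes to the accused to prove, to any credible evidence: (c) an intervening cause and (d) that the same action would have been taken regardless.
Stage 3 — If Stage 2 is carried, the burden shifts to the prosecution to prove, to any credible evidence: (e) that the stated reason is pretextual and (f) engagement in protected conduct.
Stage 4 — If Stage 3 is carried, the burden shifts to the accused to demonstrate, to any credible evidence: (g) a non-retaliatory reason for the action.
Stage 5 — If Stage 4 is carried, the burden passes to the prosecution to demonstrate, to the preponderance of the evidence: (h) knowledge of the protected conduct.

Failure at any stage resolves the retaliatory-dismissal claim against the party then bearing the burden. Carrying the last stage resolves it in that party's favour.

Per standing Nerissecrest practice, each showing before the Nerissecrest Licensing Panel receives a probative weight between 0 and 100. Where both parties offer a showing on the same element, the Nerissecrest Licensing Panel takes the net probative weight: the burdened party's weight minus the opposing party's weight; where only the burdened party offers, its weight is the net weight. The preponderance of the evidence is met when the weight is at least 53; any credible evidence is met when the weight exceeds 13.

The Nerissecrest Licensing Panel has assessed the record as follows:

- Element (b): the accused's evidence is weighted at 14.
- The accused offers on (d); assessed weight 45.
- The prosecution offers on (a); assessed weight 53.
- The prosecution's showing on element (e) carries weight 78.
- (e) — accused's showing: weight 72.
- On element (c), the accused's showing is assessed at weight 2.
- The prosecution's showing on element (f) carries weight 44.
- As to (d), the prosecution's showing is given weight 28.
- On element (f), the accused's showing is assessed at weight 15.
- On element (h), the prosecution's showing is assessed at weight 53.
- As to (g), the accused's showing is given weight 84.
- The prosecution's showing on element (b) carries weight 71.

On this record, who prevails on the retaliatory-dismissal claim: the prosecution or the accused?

Stage 1 — burden on prosecution; standard: the preponderance of the evidence (weight is at least 53).
    (a): 53 ≥ 53 [met]
    (b): 71 − 14 = 57 ≥ 53 [met]
  The prosecution carries Stage 1; the accused now bears the burden.
Stage 2 — burden on accused; standard: any credible evidence (weight exceeds 13).
    (c): 2 ≤ 13 [not met]
    (d): 45 − 28 = 17 > 13 [met]
  The accused does not carry Stage 2.
The prosecution prevails.

prosecution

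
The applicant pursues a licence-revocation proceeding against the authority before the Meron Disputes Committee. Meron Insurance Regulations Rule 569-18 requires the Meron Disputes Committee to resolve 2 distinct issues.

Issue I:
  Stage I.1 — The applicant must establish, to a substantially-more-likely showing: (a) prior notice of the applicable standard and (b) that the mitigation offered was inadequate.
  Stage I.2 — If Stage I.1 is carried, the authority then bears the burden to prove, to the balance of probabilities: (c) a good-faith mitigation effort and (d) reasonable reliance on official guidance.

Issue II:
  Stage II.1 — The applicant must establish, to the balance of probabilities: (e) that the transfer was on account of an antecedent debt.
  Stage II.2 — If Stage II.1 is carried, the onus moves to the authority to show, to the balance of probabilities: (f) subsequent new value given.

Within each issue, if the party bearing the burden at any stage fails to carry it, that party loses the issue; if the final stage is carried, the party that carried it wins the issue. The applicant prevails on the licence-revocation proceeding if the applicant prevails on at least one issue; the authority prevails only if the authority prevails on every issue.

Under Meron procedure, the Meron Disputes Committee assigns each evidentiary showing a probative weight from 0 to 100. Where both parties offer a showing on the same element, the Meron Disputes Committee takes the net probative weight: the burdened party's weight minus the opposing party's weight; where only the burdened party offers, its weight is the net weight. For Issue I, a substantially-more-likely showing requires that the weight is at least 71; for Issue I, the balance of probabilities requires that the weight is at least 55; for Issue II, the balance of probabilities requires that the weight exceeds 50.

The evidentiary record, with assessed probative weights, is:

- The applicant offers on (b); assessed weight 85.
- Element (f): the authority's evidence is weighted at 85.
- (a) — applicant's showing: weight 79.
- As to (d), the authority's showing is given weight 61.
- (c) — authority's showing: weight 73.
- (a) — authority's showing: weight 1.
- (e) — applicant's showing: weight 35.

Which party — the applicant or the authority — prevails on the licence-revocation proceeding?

— Issue I —
Stage I.1 (applicant, a substantially-more-likely showing, weight is at least 71): (a) net 79−1=78 ≥ 71 — meets; (b) 85 ≥ 71 — meets.
  All elements met. The burden passes to the authority.
Stage I.2 (authority, the balance of probabilities, weight is at least 55): (c) 73 ≥ 55 — meets; (d) 61 ≥ 55 — meets.
  Stage I.2 carried; the final stage is satisfied.
All stages carried — the authority prevails on this issue.
— Issue II —
Stage II.1 (applicant, the balance of probabilities, weight exceeds 50): (e) 35 ≤ 50 — fails.
  Stage II.1 not carried; the applicant fails its burden.
The analysis ends at Stage II.1; the authority prevails on this issue.
Per-issue: Issue I → authority; Issue II → authority. The applicant must prevail on at least one issue; overall, the authority prevails.

authority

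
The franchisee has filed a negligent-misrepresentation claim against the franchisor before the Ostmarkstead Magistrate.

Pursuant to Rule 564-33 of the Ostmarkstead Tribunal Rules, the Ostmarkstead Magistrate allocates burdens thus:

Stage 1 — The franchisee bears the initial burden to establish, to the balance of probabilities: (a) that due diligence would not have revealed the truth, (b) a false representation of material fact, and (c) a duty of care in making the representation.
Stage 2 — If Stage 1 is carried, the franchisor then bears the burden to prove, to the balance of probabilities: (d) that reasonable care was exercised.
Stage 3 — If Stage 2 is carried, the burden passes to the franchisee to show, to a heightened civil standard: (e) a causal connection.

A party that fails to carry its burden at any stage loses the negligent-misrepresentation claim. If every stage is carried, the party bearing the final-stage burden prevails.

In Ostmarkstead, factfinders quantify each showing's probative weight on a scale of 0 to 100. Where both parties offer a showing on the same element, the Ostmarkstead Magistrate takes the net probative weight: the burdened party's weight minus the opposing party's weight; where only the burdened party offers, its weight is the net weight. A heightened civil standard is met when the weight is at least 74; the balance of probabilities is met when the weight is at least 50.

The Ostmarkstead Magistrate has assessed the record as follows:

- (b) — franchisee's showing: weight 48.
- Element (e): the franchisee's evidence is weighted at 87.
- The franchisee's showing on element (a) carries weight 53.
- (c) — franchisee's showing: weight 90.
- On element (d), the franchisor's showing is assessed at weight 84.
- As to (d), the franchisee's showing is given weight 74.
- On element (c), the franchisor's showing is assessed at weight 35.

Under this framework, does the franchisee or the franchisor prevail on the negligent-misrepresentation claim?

At Stage 1 the franchisee must meet the balance of probabilities (weight is at least 50): on (a) the weight is 53, ≥ 50, so (a) meets the standard; on (b) the weight is 48, which does not reach 50, so (b) does not meet the standard; on (c) the weight is 90 less the opposing 35 gives net 55, which does reach 50, so (c) meets the standard.
  The franchisee does not carry Stage 1.
So the franchisor prevails.

franchisor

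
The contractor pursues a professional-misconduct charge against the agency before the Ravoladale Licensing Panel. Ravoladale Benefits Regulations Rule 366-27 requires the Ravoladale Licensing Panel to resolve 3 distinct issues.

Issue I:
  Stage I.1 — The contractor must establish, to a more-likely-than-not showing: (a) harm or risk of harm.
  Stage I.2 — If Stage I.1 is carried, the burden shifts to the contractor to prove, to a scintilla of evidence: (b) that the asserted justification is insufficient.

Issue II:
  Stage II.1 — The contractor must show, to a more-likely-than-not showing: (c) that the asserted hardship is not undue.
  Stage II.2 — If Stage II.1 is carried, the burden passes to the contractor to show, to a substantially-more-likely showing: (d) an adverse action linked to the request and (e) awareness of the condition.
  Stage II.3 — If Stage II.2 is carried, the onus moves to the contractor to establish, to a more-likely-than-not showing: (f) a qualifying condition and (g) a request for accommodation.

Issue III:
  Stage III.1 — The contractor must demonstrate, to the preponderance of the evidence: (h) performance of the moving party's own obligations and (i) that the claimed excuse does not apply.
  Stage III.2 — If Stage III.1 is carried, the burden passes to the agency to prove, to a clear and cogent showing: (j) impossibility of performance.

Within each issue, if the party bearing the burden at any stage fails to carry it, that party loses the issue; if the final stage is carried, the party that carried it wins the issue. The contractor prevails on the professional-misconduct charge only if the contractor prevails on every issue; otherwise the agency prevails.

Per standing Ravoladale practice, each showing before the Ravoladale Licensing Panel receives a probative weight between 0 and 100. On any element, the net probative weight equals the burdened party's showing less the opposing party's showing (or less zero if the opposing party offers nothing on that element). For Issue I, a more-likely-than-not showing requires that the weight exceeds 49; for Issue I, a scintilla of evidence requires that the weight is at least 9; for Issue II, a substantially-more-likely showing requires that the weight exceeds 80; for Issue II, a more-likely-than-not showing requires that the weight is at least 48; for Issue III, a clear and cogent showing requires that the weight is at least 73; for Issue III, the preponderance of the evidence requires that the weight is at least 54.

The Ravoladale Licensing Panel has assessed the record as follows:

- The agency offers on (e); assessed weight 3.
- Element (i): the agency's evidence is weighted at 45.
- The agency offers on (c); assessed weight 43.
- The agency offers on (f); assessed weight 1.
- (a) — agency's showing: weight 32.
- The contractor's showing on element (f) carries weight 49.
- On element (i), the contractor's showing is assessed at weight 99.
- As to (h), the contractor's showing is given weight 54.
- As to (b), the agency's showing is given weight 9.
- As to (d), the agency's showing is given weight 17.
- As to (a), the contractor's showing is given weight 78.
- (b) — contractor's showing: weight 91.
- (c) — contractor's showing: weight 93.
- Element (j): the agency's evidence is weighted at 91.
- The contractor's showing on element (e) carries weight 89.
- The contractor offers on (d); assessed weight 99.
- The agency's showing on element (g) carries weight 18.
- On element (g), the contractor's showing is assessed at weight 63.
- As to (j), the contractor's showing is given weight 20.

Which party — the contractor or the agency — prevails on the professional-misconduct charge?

— Issue I —
Stage I.1 — burden on contractor; standard: a more-likely-than-not showing (weight exceeds 49).
    (a): 78 − 32 = 46 ≤ 49 [not met]
  Stage I.1 not carried; the contractor fails its burden.
So the agency prevails on this issue.
— Issue II —
Stage II.1 — burden on contractor; standard: a more-likely-than-not showing (weight is at least 48).
    (c): 93 − 43 = 50 ≥ 48 [met]
  All elements met. The contractor retains the burden for Stage II.2.
Stage II.2 — burden on contractor; standard: a substantially-more-likely showing (weight exceeds 80).
    (d): 99 − 17 = 82 > 80 [met]
    (e): 89 − 3 = 86 > 80 [met]
  Stage II.2 is satisfied; the contractor continues to bear the burden.
Stage II.3 — burden on contractor; standard: a more-likely-than-not showing (weight is at least 48).
    (f): 49 − 1 = 48 ≥ 48 [met]
    (g): 63 − 18 = 45 < 48 [not met]
  Not every element is met, so the contractor fails to carry Stage II.3.
The analysis ends at Stage II.3; the agency prevails on this issue.
— Issue III —
At Stage III.1 the contractor must meet the preponderance of the evidence (weight is at least 54): on (h) the weight is 54, ≥ 54, so (h) meets the standard; on (i) the weight is 99 less the opposing 45 gives net 54, ≥ 54, so (i) meets the standard.
  Stage III.1 carried; the burden shifts to the agency.
At Stage III.2 the agency must meet a clear and cogent showing (weight is at least 73): on (j) the weight is 91 less the opposing 20 gives net 71, < 73, so (j) does not meet the standard.
  The agency does not carry Stage III.2.
The contractor prevails on this issue.
Per-issue: Issue I → agency; Issue II → agency; Issue III → contractor. The contractor must prevail on every issue; overall, the agency prevails.

agency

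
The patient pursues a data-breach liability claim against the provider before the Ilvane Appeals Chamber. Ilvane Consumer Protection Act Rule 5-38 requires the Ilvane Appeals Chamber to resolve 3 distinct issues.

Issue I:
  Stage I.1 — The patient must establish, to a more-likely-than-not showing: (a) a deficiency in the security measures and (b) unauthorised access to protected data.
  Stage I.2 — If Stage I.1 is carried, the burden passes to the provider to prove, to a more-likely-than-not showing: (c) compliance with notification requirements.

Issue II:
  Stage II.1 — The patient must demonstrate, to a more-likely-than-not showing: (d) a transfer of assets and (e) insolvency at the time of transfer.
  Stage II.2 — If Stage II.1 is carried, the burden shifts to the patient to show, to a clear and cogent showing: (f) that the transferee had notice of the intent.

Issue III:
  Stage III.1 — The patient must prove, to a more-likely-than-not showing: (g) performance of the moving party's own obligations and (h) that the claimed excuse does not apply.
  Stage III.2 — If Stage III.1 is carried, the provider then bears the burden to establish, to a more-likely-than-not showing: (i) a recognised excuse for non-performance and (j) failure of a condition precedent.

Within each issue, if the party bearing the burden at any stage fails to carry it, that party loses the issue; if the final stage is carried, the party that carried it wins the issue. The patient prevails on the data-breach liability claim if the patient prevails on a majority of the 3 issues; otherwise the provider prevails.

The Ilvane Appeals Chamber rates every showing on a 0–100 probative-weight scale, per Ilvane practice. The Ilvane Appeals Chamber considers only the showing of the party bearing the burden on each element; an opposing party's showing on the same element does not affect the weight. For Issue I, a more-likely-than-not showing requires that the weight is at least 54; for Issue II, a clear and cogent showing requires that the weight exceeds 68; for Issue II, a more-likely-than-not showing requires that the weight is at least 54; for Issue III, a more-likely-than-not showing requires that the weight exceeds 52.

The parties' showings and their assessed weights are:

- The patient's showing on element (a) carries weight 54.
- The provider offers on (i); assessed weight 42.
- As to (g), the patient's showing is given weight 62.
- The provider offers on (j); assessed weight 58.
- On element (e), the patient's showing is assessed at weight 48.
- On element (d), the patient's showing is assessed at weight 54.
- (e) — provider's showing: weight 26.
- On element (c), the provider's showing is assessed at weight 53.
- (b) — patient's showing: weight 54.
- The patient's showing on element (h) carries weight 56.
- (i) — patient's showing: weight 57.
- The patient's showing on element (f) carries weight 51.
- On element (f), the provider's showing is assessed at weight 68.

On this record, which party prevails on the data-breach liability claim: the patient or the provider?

patient

— Issue I —
Stage I.1 — burden on patient; standard: a more-likely-than-not showing (weight is at least 54).
    (a): 54 ≥ 54 [met]
    (b): 54 ≥ 54 [met]
  The patient carries Stage I.1; the provider now bears the burden.
Stage I.2 — burden on provider; standard: a more-likely-than-not showing (weight is at least 54).
    (c): 53 < 54 [not met]
  The provider does not carry Stage I.2.
So the patient prevails on this issue.
— Issue II —
At Stage II.1 the patient must meet a more-likely-than-not showing (weight is at least 54): on (d) the weight is 54, which does reach 54, so (d) meets the standard; on (e) the weight is 48 (the provider's 26 is given no effect), < 54, so (e) does not meet the standard.
  The patient does not carry Stage II.1.
The provider prevails on this issue.
— Issue III —
At Stage III.1 the patient must meet a more-likely-than-not showing (weight exceeds 52): on (g) the weight is 62, which does exceed 52, so (g) meets the standard; on (h) the weight is 56, > 52, so (h) meets the standard.
  Stage III.1 carried; the burden shifts to the provider.
At Stage III.2 the provider must meet a more-likely-than-not showing (weight exceeds 52): on (i) the weight is 42 (the patient's 57 is given no effect), ≤ 52, so (i) does not meet the standard; on (j) the weight is 58, which does exceed 52, so (j) meets the standard.
  Stage III.2 not carried; the provider fails its burden.
So the patient prevails on this issue.
Per-issue: Issue I → patient; Issue II → provider; Issue III → patient. The patient must prevail on a majority of issues; overall, the patient prevails.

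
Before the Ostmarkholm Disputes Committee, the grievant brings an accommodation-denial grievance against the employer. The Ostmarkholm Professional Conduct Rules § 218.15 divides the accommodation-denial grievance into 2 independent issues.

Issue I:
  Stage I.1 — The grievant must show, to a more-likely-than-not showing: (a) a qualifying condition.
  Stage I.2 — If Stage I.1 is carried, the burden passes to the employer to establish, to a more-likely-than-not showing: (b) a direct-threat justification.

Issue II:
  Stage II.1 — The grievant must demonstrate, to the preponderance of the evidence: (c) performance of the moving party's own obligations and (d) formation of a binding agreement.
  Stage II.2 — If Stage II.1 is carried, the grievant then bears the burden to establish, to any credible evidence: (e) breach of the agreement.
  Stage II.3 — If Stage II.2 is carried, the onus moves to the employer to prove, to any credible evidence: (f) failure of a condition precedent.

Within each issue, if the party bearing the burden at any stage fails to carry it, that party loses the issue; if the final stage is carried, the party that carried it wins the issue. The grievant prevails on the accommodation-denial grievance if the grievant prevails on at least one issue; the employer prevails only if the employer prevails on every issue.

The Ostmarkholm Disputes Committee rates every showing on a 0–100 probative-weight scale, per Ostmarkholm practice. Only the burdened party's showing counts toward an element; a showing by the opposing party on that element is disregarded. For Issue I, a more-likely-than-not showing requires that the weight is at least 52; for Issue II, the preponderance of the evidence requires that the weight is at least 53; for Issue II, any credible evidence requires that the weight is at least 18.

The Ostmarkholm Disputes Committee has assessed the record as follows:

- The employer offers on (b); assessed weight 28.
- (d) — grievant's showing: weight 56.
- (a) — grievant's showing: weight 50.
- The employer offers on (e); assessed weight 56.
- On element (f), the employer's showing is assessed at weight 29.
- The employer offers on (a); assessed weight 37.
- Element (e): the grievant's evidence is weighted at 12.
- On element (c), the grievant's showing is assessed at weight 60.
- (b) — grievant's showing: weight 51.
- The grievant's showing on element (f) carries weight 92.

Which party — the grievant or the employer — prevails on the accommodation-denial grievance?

employer

— Issue I —
At Stage I.1 the grievant must meet a more-likely-than-not showing (weight is at least 52): on (a) the weight is 50 (the employer's 37 is given no effect), < 52, so (a) does not meet the standard.
  Not every element is met, so the grievant fails to carry Stage I.1.
So the employer prevails on this issue.
— Issue II —
Stage II.1 — burden on grievant; standard: the preponderance of the evidence (weight is at least 53).
    (c): 60 ≥ 53 [met]
    (d): 56 ≥ 53 [met]
  Stage II.1 carried; the burden remains with the grievant.
Stage II.2 — burden on grievant; standard: any credible evidence (weight is at least 18).
    (e): 12 (employer's 56 disregarded) < 18 [not met]
  Stage II.2 not carried; the grievant fails its burden.
The analysis ends at Stage II.2; the employer prevails on this issue.
Per-issue: Issue I → employer; Issue II → employer. The grievant must prevail on at least one issue; overall, the employer prevails.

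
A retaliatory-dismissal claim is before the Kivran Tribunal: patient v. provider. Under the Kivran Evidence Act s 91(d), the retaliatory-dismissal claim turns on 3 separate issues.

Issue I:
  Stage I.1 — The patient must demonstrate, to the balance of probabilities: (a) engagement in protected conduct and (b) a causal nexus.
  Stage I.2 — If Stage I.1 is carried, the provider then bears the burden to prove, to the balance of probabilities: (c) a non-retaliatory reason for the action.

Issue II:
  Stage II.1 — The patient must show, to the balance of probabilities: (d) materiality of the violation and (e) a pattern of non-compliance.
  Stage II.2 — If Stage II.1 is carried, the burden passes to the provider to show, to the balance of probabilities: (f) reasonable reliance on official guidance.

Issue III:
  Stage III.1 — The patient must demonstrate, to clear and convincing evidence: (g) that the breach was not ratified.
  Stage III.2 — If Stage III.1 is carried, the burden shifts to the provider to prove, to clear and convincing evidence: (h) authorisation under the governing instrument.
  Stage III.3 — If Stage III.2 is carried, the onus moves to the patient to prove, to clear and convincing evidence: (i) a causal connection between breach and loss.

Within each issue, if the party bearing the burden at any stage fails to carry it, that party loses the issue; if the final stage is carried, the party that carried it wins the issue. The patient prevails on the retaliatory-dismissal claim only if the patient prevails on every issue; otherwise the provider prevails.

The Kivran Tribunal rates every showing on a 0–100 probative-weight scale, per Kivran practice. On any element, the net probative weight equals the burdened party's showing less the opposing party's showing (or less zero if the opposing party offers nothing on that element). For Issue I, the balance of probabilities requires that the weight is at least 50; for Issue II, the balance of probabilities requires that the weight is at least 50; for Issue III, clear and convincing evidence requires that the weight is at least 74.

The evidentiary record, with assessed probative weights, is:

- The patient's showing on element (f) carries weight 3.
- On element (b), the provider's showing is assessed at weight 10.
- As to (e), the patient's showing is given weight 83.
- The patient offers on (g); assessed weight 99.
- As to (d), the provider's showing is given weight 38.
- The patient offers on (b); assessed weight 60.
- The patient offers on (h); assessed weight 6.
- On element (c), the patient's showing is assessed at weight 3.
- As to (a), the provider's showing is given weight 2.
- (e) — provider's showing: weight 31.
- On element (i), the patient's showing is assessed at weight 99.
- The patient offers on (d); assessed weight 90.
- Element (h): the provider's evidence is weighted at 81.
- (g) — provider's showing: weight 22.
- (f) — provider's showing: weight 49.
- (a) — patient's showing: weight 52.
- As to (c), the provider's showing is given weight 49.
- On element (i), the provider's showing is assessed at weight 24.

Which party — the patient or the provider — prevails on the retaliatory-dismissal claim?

— Issue I —
At Stage I.1 the patient must meet the balance of probabilities (weight is at least 50): on (a) the weight is 52 less the opposing 2 gives net 50, ≥ 50, so (a) meets the standard; on (b) the weight is 60 less the opposing 10 gives net 50, ≥ 50, so (b) meets the standard.
  Stage I.1 is satisfied; the onus moves to the provider.
At Stage I.2 the provider must meet the balance of probabilities (weight is at least 50): on (c) the weight is 49 less the opposing 3 gives net 46, < 50, so (c) does not meet the standard.
  Not every element is met, so the provider fails to carry Stage I.2.
The analysis ends at Stage I.2; the patient prevails on this issue.
— Issue II —
At Stage II.1 the patient must meet the balance of probabilities (weight is at least 50): on (d) the weight is 90 less the opposing 38 gives net 52, which does reach 50, so (d) meets the standard; on (e) the weight is 83 less the opposing 31 gives net 52, which does reach 50, so (e) meets the standard.
  The patient carries Stage II.1; the provider now bears the burden.
At Stage II.2 the provider must meet the balance of probabilities (weight is at least 50): on (f) the weight is 49 less the opposing 3 gives net 46, which does not reach 50, so (f) does not meet the standard.
  Stage II.2 not carried; the provider fails its burden.
The analysis ends at Stage II.2; the patient prevails on this issue.
— Issue III —
Stage III.1 — burden on patient; standard: clear and convincing evidence (weight is at least 74).
    (g): 99 − 22 = 77 ≥ 74 [met]
  The patient carries Stage III.1; the provider now bears the burden.
Stage III.2 — burden on provider; standard: clear and convincing evidence (weight is at least 74).
    (h): 81 − 6 = 75 ≥ 74 [met]
  The provider carries Stage III.2; the patient now bears the burden.
Stage III.3 — burden on patient; standard: clear and convincing evidence (weight is at least 74).
    (i): 99 − 24 = 75 ≥ 74 [met]
  The patient carries the last stage.
With every stage satisfied, the patient prevails on this issue.
Per-issue: Issue I → patient; Issue II → patient; Issue III → patient. The patient must prevail on every issue; overall, the patient prevails.

patient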